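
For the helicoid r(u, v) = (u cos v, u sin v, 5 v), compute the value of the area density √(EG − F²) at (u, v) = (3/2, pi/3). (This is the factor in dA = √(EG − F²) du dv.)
√(EG − F²)|_{(3/2, pi/3)} = sqrt(109)/2

E = 1, F = 0, G = u^2 + 25, so EG − F² = u^2 + 25. Taking the positive square root: √(EG − F²) = sqrt(u^2 + 25). At (u, v) = (3/2, pi/3): sqrt(109)/2.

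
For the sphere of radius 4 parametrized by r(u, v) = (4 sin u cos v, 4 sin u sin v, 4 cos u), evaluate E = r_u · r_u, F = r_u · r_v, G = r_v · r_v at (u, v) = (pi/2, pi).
E = 16;  F = 0;  G = 16

Partials: r_u = (4*cos(u)*cos(v), 4*sin(v)*cos(u), -4*sin(u)), r_v = (-4*sin(u)*sin(v), 4*sin(u)*cos(v), 0). As functions of (u, v):
  E = r_u · r_u = 16,
  F = r_u · r_v = 0,
  G = r_v · r_v = 16*sin(u)^2.
Evaluating at (u, v) = (pi/2, pi): E = 16, F = 0, G = 16.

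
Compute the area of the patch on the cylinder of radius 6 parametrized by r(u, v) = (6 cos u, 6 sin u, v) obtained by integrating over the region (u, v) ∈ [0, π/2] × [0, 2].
Area = 6*pi

Area = ∫∫ √(EG − F²) du dv with √(EG − F²) = 6. Integrating over [0, π/2] × [0, 2] gives 6*pi.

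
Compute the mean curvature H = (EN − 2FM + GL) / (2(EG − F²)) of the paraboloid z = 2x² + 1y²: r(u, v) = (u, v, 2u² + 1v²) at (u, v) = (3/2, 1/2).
H = 41*sqrt(38)/1444

With E = 16*u^2 + 1, F = 8*u*v, G = 4*v^2 + 1, L = 4/sqrt(16*u^2 + 4*v^2 + 1), M = 0, N = 2/sqrt(16*u^2 + 4*v^2 + 1), assemble
  H = (EN − 2FM + GL) / (2(EG − F²)) = (16*u^2 + 8*v^2 + 3)/(16*u^2 + 4*v^2 + 1)^(3/2).
At (u, v) = (3/2, 1/2): H = 41*sqrt(38)/1444.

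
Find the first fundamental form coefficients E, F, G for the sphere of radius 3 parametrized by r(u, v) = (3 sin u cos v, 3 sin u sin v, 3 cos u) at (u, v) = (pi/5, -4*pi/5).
E = 9;  F = 0;  G = 45/8 - 9*sqrt(5)/8

Partials: r_u = (3*cos(u)*cos(v), 3*sin(v)*cos(u), -3*sin(u)), r_v = (-3*sin(u)*sin(v), 3*sin(u)*cos(v), 0). As functions of (u, v):
  E = r_u · r_u = 9,
  F = r_u · r_v = 0,
  G = r_v · r_v = 9*sin(u)^2.
Evaluating at (u, v) = (pi/5, -4*pi/5): E = 9, F = 0, G = 45/8 - 9*sqrt(5)/8.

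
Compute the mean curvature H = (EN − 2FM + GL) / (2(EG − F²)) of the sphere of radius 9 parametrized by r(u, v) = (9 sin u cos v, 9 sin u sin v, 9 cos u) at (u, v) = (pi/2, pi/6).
H = -1/9

With E = 81, F = 0, G = 81*sin(u)^2, L = -9*sin(u)/Abs(sin(u)), M = 0, N = -9*sin(u)^3/Abs(sin(u)), assemble
  H = (EN − 2FM + GL) / (2(EG − F²)) = -sin(u)/(9*Abs(sin(u))).
At (u, v) = (pi/2, pi/6): H = -1/9.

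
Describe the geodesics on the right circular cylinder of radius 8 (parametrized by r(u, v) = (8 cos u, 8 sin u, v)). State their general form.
The cylinder is flat (K = 0) and locally isometric to the plane via the development (u, v) ↦ (8 u, v). Geodesics are the pre-images of straight lines: circles (v constant), vertical lines (u constant), and helices (v = c · u + d) for constants c, d.

A right cylinder has E = 8², F = 0, G = 1, so EG − F² = 8², and L = −8, M = N = 0, giving K = (LN − M²)/(EG − F²) = 0 everywhere. A flat surface is locally isometric to the Euclidean plane via the map (u, v) ↦ (8 u, v). Straight lines in the (x̃, ỹ) plane pull back to: (a) horizontal circles (v = const), (b) vertical generators (u = const), and (c) helices (8 u tan θ = v, i.e. v = c · u + d).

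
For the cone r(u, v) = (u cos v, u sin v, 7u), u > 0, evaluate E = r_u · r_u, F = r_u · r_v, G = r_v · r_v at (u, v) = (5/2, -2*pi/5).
E = 50;  F = 0;  G = 25/4

Partials: r_u = (cos(v), sin(v), 7), r_v = (-u*sin(v), u*cos(v), 0). As functions of (u, v):
  E = r_u · r_u = 50,
  F = r_u · r_v = 0,
  G = r_v · r_v = u^2.
Evaluating at (u, v) = (5/2, -2*pi/5): E = 50, F = 0, G = 25/4.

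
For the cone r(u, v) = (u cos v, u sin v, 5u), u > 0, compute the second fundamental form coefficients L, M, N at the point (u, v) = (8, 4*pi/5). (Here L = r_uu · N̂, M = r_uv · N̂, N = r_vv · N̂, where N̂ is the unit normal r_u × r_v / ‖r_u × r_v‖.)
L = 0;  M = 0;  N = 20*sqrt(26)/13

Compute the unit normal N̂(u, v) = (-5*sqrt(26)*u*cos(v)/(26*Abs(u)), -5*sqrt(26)*u*sin(v)/(26*Abs(u)), sqrt(26)*u/(26*Abs(u))), and the second partials r_uu, r_uv, r_vv. Take dot products:
  L(u, v) = r_uu · N̂ = 0,
  M(u, v) = r_uv · N̂ = 0,
  N(u, v) = r_vv · N̂ = 5*sqrt(26)*u^2/(26*Abs(u)).
Evaluating at (u, v) = (8, 4*pi/5):
  L = 0, M = 0, N = 20*sqrt(26)/13.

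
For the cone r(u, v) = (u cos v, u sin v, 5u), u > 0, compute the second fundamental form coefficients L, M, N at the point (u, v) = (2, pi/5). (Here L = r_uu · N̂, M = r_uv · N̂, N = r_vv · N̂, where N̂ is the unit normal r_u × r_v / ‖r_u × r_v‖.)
L = 0;  M = 0;  N = 5*sqrt(26)/13

Compute the unit normal N̂(u, v) = (-5*sqrt(26)*u*cos(v)/(26*Abs(u)), -5*sqrt(26)*u*sin(v)/(26*Abs(u)), sqrt(26)*u/(26*Abs(u))), and the second partials r_uu, r_uv, r_vv. Take dot products:
  L(u, v) = r_uu · N̂ = 0,
  M(u, v) = r_uv · N̂ = 0,
  N(u, v) = r_vv · N̂ = 5*sqrt(26)*u^2/(26*Abs(u)).
Evaluating at (u, v) = (2, pi/5):
  L = 0, M = 0, N = 5*sqrt(26)/13.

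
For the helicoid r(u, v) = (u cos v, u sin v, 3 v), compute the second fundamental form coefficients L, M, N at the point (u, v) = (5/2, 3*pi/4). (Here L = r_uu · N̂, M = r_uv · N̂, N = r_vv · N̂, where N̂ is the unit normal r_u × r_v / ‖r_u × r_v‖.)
L = 0;  M = -6*sqrt(61)/61;  N = 0

Compute the unit normal N̂(u, v) = (3*sin(v)/sqrt(u^2 + 9), -3*cos(v)/sqrt(u^2 + 9), u/sqrt(u^2 + 9)), and the second partials r_uu, r_uv, r_vv. Take dot products:
  L(u, v) = r_uu · N̂ = 0,
  M(u, v) = r_uv · N̂ = -3/sqrt(u^2 + 9),
  N(u, v) = r_vv · N̂ = 0.
Evaluating at (u, v) = (5/2, 3*pi/4):
  L = 0, M = -6*sqrt(61)/61, N = 0.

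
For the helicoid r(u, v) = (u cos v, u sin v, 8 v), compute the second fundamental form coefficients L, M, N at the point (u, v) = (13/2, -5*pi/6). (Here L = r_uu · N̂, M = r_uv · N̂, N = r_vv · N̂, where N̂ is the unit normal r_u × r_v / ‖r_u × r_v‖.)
L = 0;  M = -16*sqrt(17)/85;  N = 0

Compute the unit normal N̂(u, v) = (8*sin(v)/sqrt(u^2 + 64), -8*cos(v)/sqrt(u^2 + 64), u/sqrt(u^2 + 64)), and the second partials r_uu, r_uv, r_vv. Take dot products:
  L(u, v) = r_uu · N̂ = 0,
  M(u, v) = r_uv · N̂ = -8/sqrt(u^2 + 64),
  N(u, v) = r_vv · N̂ = 0.
Evaluating at (u, v) = (13/2, -5*pi/6):
  L = 0, M = -16*sqrt(17)/85, N = 0.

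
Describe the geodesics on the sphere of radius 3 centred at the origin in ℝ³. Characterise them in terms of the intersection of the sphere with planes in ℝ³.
Geodesics on the sphere of radius 3 are great circles — circles of radius 3 obtained as the intersection of the sphere with planes through the origin (the centre of the sphere).

A curve α(t) of nonzero constant speed on the sphere of radius 3 is a geodesic iff its acceleration α̈ is everywhere normal to the surface, i.e. parallel to the radial vector α(t). Then d/dt(α × α̇) = α̇ × α̇ + α × α̈ = 0, so α × α̇ is a constant vector n ≠ 0 and α(t) · n = 0 for all t: α lies in the plane through the origin with normal n. The intersection of that plane with the sphere is a circle of radius 3 (a great circle). Conversely, a great circle traversed at constant speed has centripetal acceleration pointing at the origin, hence normal to the sphere, so every great circle is a geodesic.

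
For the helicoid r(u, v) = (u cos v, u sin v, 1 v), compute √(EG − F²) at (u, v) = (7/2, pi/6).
√(EG − F²)|_{(7/2, pi/6)} = sqrt(53)/2

E = 1, F = 0, G = u^2 + 1; EG − F² = u^2 + 1; √(EG − F²) = sqrt(u^2 + 1). At the given point: sqrt(53)/2.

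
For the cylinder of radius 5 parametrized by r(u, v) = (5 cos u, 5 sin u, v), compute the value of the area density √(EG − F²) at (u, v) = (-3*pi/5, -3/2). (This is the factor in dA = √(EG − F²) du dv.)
√(EG − F²)|_{(-3*pi/5, -3/2)} = 5

E = 25, F = 0, G = 1, so EG − F² = 25. Taking the positive square root: √(EG − F²) = 5. At (u, v) = (-3*pi/5, -3/2): 5.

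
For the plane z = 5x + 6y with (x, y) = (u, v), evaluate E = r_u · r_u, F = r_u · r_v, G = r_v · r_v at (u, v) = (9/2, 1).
E = 26;  F = 30;  G = 37

Partials: r_u = (1, 0, 5), r_v = (0, 1, 6). As functions of (u, v):
  E = r_u · r_u = 26,
  F = r_u · r_v = 30,
  G = r_v · r_v = 37.
Evaluating at (u, v) = (9/2, 1): E = 26, F = 30, G = 37.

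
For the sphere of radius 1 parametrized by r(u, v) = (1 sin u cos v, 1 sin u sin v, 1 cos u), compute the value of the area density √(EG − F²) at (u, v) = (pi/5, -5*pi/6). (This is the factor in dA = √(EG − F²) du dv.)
√(EG − F²)|_{(pi/5, -5*pi/6)} = sqrt(10 - 2*sqrt(5))/4

E = 1, F = 0, G = sin(u)^2, so EG − F² = sin(u)^2. Taking the positive square root: √(EG − F²) = Abs(sin(u)). At (u, v) = (pi/5, -5*pi/6): sqrt(10 - 2*sqrt(5))/4.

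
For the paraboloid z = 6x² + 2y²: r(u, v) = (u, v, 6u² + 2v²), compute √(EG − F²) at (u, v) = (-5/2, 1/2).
√(EG − F²)|_{(-5/2, 1/2)} = sqrt(905)

E = 144*u^2 + 1, F = 48*u*v, G = 16*v^2 + 1; EG − F² = 144*u^2 + 16*v^2 + 1; √(EG − F²) = sqrt(144*u^2 + 16*v^2 + 1). At the given point: sqrt(905).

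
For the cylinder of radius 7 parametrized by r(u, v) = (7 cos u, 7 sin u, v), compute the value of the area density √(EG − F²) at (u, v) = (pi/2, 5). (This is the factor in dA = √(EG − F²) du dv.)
√(EG − F²)|_{(pi/2, 5)} = 7

E = 49, F = 0, G = 1, so EG − F² = 49. Taking the positive square root: √(EG − F²) = 7. At (u, v) = (pi/2, 5): 7.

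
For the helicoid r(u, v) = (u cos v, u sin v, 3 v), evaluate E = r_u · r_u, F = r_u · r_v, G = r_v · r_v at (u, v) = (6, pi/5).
E = 1;  F = 0;  G = 45

Partials: r_u = (cos(v), sin(v), 0), r_v = (-u*sin(v), u*cos(v), 3). As functions of (u, v):
  E = r_u · r_u = 1,
  F = r_u · r_v = 0,
  G = r_v · r_v = u^2 + 9.
Evaluating at (u, v) = (6, pi/5): E = 1, F = 0, G = 45.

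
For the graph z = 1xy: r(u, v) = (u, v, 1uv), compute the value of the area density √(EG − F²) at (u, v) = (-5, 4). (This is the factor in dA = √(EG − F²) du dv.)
√(EG − F²)|_{(-5, 4)} = sqrt(42)

E = v^2 + 1, F = u*v, G = u^2 + 1, so EG − F² = u^2 + v^2 + 1. Taking the positive square root: √(EG − F²) = sqrt(u^2 + v^2 + 1). At (u, v) = (-5, 4): sqrt(42).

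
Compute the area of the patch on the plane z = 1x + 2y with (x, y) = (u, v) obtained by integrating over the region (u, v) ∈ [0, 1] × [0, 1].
Area = sqrt(6)

Area = ∫∫ √(EG − F²) du dv with √(EG − F²) = sqrt(6). Integrating over [0, 1] × [0, 1] gives sqrt(6).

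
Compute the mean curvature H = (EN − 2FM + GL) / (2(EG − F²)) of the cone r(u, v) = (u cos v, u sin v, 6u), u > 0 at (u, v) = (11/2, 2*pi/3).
H = 6*sqrt(37)/407

With E = 37, F = 0, G = u^2, L = 0, M = 0, N = 6*sqrt(37)*u^2/(37*Abs(u)), assemble
  H = (EN − 2FM + GL) / (2(EG − F²)) = 3*sqrt(37)/(37*Abs(u)).
At (u, v) = (11/2, 2*pi/3): H = 6*sqrt(37)/407.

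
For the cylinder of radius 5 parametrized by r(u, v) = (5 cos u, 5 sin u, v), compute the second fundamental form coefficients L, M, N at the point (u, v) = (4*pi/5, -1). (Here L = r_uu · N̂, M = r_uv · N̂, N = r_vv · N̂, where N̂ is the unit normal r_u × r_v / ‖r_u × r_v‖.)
L = -5;  M = 0;  N = 0

Compute the unit normal N̂(u, v) = (cos(u), sin(u), 0), and the second partials r_uu, r_uv, r_vv. Take dot products:
  L(u, v) = r_uu · N̂ = -5,
  M(u, v) = r_uv · N̂ = 0,
  N(u, v) = r_vv · N̂ = 0.
Evaluating at (u, v) = (4*pi/5, -1):
  L = -5, M = 0, N = 0.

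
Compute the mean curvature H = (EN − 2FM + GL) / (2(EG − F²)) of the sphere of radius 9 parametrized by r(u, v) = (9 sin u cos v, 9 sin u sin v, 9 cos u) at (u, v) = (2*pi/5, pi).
H = -1/9

With E = 81, F = 0, G = 81*sin(u)^2, L = -9*sin(u)/Abs(sin(u)), M = 0, N = -9*sin(u)^3/Abs(sin(u)), assemble
  H = (EN − 2FM + GL) / (2(EG − F²)) = -sin(u)/(9*Abs(sin(u))).
At (u, v) = (2*pi/5, pi): H = -1/9.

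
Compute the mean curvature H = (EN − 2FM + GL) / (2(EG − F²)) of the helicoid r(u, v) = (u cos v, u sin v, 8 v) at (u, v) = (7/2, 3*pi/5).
H = 0

With E = 1, F = 0, G = u^2 + 64, L = 0, M = -8/sqrt(u^2 + 64), N = 0, assemble
  H = (EN − 2FM + GL) / (2(EG − F²)) = 0.
At (u, v) = (7/2, 3*pi/5): H = 0.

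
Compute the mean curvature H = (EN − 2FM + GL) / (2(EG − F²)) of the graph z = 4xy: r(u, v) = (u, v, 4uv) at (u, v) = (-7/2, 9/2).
H = 1008*sqrt(521)/271441

With E = 16*v^2 + 1, F = 16*u*v, G = 16*u^2 + 1, L = 0, M = 4/sqrt(16*u^2 + 16*v^2 + 1), N = 0, assemble
  H = (EN − 2FM + GL) / (2(EG − F²)) = -64*u*v/(16*u^2 + 16*v^2 + 1)^(3/2).
At (u, v) = (-7/2, 9/2): H = 1008*sqrt(521)/271441.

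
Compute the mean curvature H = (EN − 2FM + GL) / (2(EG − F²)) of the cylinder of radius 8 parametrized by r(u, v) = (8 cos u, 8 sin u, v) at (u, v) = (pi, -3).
H = -1/16

With E = 64, F = 0, G = 1, L = -8, M = 0, N = 0, assemble
  H = (EN − 2FM + GL) / (2(EG − F²)) = -1/16.
At (u, v) = (pi, -3): H = -1/16.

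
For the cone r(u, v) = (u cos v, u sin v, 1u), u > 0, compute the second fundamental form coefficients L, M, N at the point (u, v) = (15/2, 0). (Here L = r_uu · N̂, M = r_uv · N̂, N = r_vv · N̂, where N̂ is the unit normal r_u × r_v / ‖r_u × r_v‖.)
L = 0;  M = 0;  N = 15*sqrt(2)/4

Compute the unit normal N̂(u, v) = (-sqrt(2)*u*cos(v)/(2*Abs(u)), -sqrt(2)*u*sin(v)/(2*Abs(u)), sqrt(2)*u/(2*Abs(u))), and the second partials r_uu, r_uv, r_vv. Take dot products:
  L(u, v) = r_uu · N̂ = 0,
  M(u, v) = r_uv · N̂ = 0,
  N(u, v) = r_vv · N̂ = sqrt(2)*u^2/(2*Abs(u)).
Evaluating at (u, v) = (15/2, 0):
  L = 0, M = 0, N = 15*sqrt(2)/4.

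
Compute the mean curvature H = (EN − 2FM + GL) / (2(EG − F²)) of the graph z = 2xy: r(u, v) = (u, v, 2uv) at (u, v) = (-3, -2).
H = -48*sqrt(53)/2809

With E = 4*v^2 + 1, F = 4*u*v, G = 4*u^2 + 1, L = 0, M = 2/sqrt(4*u^2 + 4*v^2 + 1), N = 0, assemble
  H = (EN − 2FM + GL) / (2(EG − F²)) = -8*u*v/(4*u^2 + 4*v^2 + 1)^(3/2).
At (u, v) = (-3, -2): H = -48*sqrt(53)/2809.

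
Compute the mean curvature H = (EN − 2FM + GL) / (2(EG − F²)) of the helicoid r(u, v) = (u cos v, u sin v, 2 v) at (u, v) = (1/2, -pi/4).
H = 0

With E = 1, F = 0, G = u^2 + 4, L = 0, M = -2/sqrt(u^2 + 4), N = 0, assemble
  H = (EN − 2FM + GL) / (2(EG − F²)) = 0.
At (u, v) = (1/2, -pi/4): H = 0.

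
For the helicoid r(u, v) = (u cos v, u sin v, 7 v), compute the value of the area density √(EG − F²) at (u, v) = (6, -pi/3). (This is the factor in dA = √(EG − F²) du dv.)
√(EG − F²)|_{(6, -pi/3)} = sqrt(85)

E = 1, F = 0, G = u^2 + 49, so EG − F² = u^2 + 49. Taking the positive square root: √(EG − F²) = sqrt(u^2 + 49). At (u, v) = (6, -pi/3): sqrt(85).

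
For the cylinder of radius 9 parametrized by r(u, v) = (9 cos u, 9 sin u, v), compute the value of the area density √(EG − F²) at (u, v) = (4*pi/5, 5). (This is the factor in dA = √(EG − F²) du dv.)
√(EG − F²)|_{(4*pi/5, 5)} = 9

E = 81, F = 0, G = 1, so EG − F² = 81. Taking the positive square root: √(EG − F²) = 9. At (u, v) = (4*pi/5, 5): 9.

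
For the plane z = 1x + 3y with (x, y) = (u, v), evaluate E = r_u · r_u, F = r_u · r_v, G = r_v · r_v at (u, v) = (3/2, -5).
E = 2;  F = 3;  G = 10

Partials: r_u = (1, 0, 1), r_v = (0, 1, 3). As functions of (u, v):
  E = r_u · r_u = 2,
  F = r_u · r_v = 3,
  G = r_v · r_v = 10.
Evaluating at (u, v) = (3/2, -5): E = 2, F = 3, G = 10.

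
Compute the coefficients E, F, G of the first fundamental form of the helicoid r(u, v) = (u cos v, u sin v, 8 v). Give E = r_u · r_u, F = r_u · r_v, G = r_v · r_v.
E = 1;  F = 0;  G = u^2 + 64

Compute partials: r_u = (cos(v), sin(v), 0), r_v = (-u*sin(v), u*cos(v), 8). Then
  E = r_u · r_u = 1,
  F = r_u · r_v = 0,
  G = r_v · r_v = u^2 + 64.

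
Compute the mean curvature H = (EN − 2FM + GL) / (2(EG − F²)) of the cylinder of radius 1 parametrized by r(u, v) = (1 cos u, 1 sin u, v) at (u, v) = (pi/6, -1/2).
H = -1/2

With E = 1, F = 0, G = 1, L = -1, M = 0, N = 0, assemble
  H = (EN − 2FM + GL) / (2(EG − F²)) = -1/2.
At (u, v) = (pi/6, -1/2): H = -1/2.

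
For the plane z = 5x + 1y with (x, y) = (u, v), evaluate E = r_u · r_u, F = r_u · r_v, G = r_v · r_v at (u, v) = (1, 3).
E = 26;  F = 5;  G = 2

Partials: r_u = (1, 0, 5), r_v = (0, 1, 1). As functions of (u, v):
  E = r_u · r_u = 26,
  F = r_u · r_v = 5,
  G = r_v · r_v = 2.
Evaluating at (u, v) = (1, 3): E = 26, F = 5, G = 2.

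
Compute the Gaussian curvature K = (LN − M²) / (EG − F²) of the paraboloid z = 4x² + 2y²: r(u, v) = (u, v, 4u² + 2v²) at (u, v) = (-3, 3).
K = 32/519841

Coefficients of the first fundamental form: E = 64*u^2 + 1, F = 32*u*v, G = 16*v^2 + 1.
Coefficients of the second fundamental form: L = 8/sqrt(64*u^2 + 16*v^2 + 1), M = 0, N = 4/sqrt(64*u^2 + 16*v^2 + 1).
Assemble K = (LN − M²)/(EG − F²) = 32/(4096*u^4 + 2048*u^2*v^2 + 128*u^2 + 256*v^4 + 32*v^2 + 1). At (u, v) = (-3, 3): K = 32/519841.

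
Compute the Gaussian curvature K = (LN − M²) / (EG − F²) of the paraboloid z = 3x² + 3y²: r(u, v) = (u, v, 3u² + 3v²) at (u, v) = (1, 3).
K = 36/130321

Coefficients of the first fundamental form: E = 36*u^2 + 1, F = 36*u*v, G = 36*v^2 + 1.
Coefficients of the second fundamental form: L = 6/sqrt(36*u^2 + 36*v^2 + 1), M = 0, N = 6/sqrt(36*u^2 + 36*v^2 + 1).
Assemble K = (LN − M²)/(EG − F²) = 36/(1296*u^4 + 2592*u^2*v^2 + 72*u^2 + 1296*v^4 + 72*v^2 + 1). At (u, v) = (1, 3): K = 36/130321.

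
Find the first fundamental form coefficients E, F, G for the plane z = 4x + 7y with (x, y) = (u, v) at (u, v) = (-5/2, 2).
E = 17;  F = 28;  G = 50

Partials: r_u = (1, 0, 4), r_v = (0, 1, 7). As functions of (u, v):
  E = r_u · r_u = 17,
  F = r_u · r_v = 28,
  G = r_v · r_v = 50.
Evaluating at (u, v) = (-5/2, 2): E = 17, F = 28, G = 50.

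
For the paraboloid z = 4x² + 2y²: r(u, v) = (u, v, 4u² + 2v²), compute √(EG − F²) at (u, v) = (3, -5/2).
√(EG − F²)|_{(3, -5/2)} = sqrt(677)

E = 64*u^2 + 1, F = 32*u*v, G = 16*v^2 + 1; EG − F² = 64*u^2 + 16*v^2 + 1; √(EG − F²) = sqrt(64*u^2 + 16*v^2 + 1). At the given point: sqrt(677).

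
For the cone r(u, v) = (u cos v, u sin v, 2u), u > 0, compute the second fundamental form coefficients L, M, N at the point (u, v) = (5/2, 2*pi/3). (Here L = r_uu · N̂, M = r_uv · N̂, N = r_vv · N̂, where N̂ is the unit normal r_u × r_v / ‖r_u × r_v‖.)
L = 0;  M = 0;  N = sqrt(5)

Compute the unit normal N̂(u, v) = (-2*sqrt(5)*u*cos(v)/(5*Abs(u)), -2*sqrt(5)*u*sin(v)/(5*Abs(u)), sqrt(5)*u/(5*Abs(u))), and the second partials r_uu, r_uv, r_vv. Take dot products:
  L(u, v) = r_uu · N̂ = 0,
  M(u, v) = r_uv · N̂ = 0,
  N(u, v) = r_vv · N̂ = 2*sqrt(5)*u^2/(5*Abs(u)).
Evaluating at (u, v) = (5/2, 2*pi/3):
  L = 0, M = 0, N = sqrt(5).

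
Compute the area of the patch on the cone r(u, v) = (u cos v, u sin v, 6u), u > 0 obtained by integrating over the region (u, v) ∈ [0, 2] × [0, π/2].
Area = sqrt(37)*pi

Area = ∫∫ √(EG − F²) du dv with √(EG − F²) = sqrt(37)*Abs(u). Integrating over [0, 2] × [0, π/2] gives sqrt(37)*pi.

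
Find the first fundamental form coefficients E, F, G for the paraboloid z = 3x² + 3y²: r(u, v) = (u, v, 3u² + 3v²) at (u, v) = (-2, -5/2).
E = 145;  F = 180;  G = 226

Partials: r_u = (1, 0, 6*u), r_v = (0, 1, 6*v). As functions of (u, v):
  E = r_u · r_u = 36*u^2 + 1,
  F = r_u · r_v = 36*u*v,
  G = r_v · r_v = 36*v^2 + 1.
Evaluating at (u, v) = (-2, -5/2): E = 145, F = 180, G = 226.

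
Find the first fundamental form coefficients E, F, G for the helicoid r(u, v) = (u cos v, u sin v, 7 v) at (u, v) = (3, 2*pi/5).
E = 1;  F = 0;  G = 58

Partials: r_u = (cos(v), sin(v), 0), r_v = (-u*sin(v), u*cos(v), 7). As functions of (u, v):
  E = r_u · r_u = 1,
  F = r_u · r_v = 0,
  G = r_v · r_v = u^2 + 49.
Evaluating at (u, v) = (3, 2*pi/5): E = 1, F = 0, G = 58.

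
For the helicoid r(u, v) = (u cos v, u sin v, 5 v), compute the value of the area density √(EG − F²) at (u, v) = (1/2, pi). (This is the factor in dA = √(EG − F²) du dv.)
√(EG − F²)|_{(1/2, pi)} = sqrt(101)/2

E = 1, F = 0, G = u^2 + 25, so EG − F² = u^2 + 25. Taking the positive square root: √(EG − F²) = sqrt(u^2 + 25). At (u, v) = (1/2, pi): sqrt(101)/2.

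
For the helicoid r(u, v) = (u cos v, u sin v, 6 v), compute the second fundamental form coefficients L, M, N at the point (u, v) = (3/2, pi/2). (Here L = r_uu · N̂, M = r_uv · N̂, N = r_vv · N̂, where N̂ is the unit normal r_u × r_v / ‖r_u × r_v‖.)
L = 0;  M = -4*sqrt(17)/17;  N = 0

Compute the unit normal N̂(u, v) = (6*sin(v)/sqrt(u^2 + 36), -6*cos(v)/sqrt(u^2 + 36), u/sqrt(u^2 + 36)), and the second partials r_uu, r_uv, r_vv. Take dot products:
  L(u, v) = r_uu · N̂ = 0,
  M(u, v) = r_uv · N̂ = -6/sqrt(u^2 + 36),
  N(u, v) = r_vv · N̂ = 0.
Evaluating at (u, v) = (3/2, pi/2):
  L = 0, M = -4*sqrt(17)/17, N = 0.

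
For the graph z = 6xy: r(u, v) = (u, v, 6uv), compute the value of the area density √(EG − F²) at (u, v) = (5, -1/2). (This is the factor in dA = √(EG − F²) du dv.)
√(EG − F²)|_{(5, -1/2)} = sqrt(910)

E = 36*v^2 + 1, F = 36*u*v, G = 36*u^2 + 1, so EG − F² = 36*u^2 + 36*v^2 + 1. Taking the positive square root: √(EG − F²) = sqrt(36*u^2 + 36*v^2 + 1). At (u, v) = (5, -1/2): sqrt(910).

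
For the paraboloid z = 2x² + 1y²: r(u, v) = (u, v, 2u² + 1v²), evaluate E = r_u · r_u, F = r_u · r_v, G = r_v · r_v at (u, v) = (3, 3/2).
E = 145;  F = 36;  G = 10

Partials: r_u = (1, 0, 4*u), r_v = (0, 1, 2*v). As functions of (u, v):
  E = r_u · r_u = 16*u^2 + 1,
  F = r_u · r_v = 8*u*v,
  G = r_v · r_v = 4*v^2 + 1.
Evaluating at (u, v) = (3, 3/2): E = 145, F = 36, G = 10.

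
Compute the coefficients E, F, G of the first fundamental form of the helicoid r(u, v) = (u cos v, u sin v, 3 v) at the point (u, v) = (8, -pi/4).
E = 1;  F = 0;  G = 73

Partials: r_u = (cos(v), sin(v), 0), r_v = (-u*sin(v), u*cos(v), 3). As functions of (u, v):
  E = r_u · r_u = 1,
  F = r_u · r_v = 0,
  G = r_v · r_v = u^2 + 9.
Evaluating at (u, v) = (8, -pi/4): E = 1, F = 0, G = 73.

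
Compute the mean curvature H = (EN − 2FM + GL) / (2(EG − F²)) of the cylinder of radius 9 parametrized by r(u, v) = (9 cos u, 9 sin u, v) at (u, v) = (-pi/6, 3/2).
H = -1/18

With E = 81, F = 0, G = 1, L = -9, M = 0, N = 0, assemble
  H = (EN − 2FM + GL) / (2(EG − F²)) = -1/18.
At (u, v) = (-pi/6, 3/2): H = -1/18.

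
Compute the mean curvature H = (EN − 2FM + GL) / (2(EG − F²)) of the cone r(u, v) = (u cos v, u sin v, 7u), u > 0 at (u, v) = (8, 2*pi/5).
H = 7*sqrt(2)/160

With E = 50, F = 0, G = u^2, L = 0, M = 0, N = 7*sqrt(2)*u^2/(10*Abs(u)), assemble
  H = (EN − 2FM + GL) / (2(EG − F²)) = 7*sqrt(2)/(20*Abs(u)).
At (u, v) = (8, 2*pi/5): H = 7*sqrt(2)/160.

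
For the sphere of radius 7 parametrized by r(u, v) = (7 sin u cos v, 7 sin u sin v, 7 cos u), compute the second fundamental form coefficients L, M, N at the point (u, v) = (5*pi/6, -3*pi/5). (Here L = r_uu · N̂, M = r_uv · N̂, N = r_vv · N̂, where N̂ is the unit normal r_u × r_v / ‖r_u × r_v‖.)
L = -7;  M = 0;  N = -7/4

Compute the unit normal N̂(u, v) = (sin(u)^2*cos(v)/Abs(sin(u)), sin(u)^2*sin(v)/Abs(sin(u)), sin(2*u)/(2*Abs(sin(u)))), and the second partials r_uu, r_uv, r_vv. Take dot products:
  L(u, v) = r_uu · N̂ = -7*sin(u)/Abs(sin(u)),
  M(u, v) = r_uv · N̂ = 0,
  N(u, v) = r_vv · N̂ = -7*sin(u)^3/Abs(sin(u)).
Evaluating at (u, v) = (5*pi/6, -3*pi/5):
  L = -7, M = 0, N = -7/4.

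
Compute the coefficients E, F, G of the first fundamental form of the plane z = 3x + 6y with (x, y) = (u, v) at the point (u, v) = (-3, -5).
E = 10;  F = 18;  G = 37

Partials: r_u = (1, 0, 3), r_v = (0, 1, 6). As functions of (u, v):
  E = r_u · r_u = 10,
  F = r_u · r_v = 18,
  G = r_v · r_v = 37.
Evaluating at (u, v) = (-3, -5): E = 10, F = 18, G = 37.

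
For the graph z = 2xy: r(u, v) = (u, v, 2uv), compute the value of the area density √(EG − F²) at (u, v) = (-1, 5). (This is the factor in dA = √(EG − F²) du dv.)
√(EG − F²)|_{(-1, 5)} = sqrt(105)

E = 4*v^2 + 1, F = 4*u*v, G = 4*u^2 + 1, so EG − F² = 4*u^2 + 4*v^2 + 1. Taking the positive square root: √(EG − F²) = sqrt(4*u^2 + 4*v^2 + 1). At (u, v) = (-1, 5): sqrt(105).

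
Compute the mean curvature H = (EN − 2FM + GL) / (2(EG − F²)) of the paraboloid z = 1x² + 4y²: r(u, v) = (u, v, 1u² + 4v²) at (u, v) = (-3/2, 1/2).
H = 57*sqrt(26)/676

With E = 4*u^2 + 1, F = 16*u*v, G = 64*v^2 + 1, L = 2/sqrt(4*u^2 + 64*v^2 + 1), M = 0, N = 8/sqrt(4*u^2 + 64*v^2 + 1), assemble
  H = (EN − 2FM + GL) / (2(EG − F²)) = (16*u^2 + 64*v^2 + 5)/(4*u^2 + 64*v^2 + 1)^(3/2).
At (u, v) = (-3/2, 1/2): H = 57*sqrt(26)/676.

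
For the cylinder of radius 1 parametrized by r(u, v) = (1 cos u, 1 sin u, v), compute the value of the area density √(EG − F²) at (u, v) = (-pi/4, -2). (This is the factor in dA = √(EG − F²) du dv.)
√(EG − F²)|_{(-pi/4, -2)} = 1

E = 1, F = 0, G = 1, so EG − F² = 1. Taking the positive square root: √(EG − F²) = 1. At (u, v) = (-pi/4, -2): 1.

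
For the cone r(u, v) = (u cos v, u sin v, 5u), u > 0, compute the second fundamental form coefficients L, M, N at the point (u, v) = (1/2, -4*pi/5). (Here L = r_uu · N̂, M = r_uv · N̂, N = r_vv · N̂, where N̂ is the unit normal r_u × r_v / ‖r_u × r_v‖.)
L = 0;  M = 0;  N = 5*sqrt(26)/52

Compute the unit normal N̂(u, v) = (-5*sqrt(26)*u*cos(v)/(26*Abs(u)), -5*sqrt(26)*u*sin(v)/(26*Abs(u)), sqrt(26)*u/(26*Abs(u))), and the second partials r_uu, r_uv, r_vv. Take dot products:
  L(u, v) = r_uu · N̂ = 0,
  M(u, v) = r_uv · N̂ = 0,
  N(u, v) = r_vv · N̂ = 5*sqrt(26)*u^2/(26*Abs(u)).
Evaluating at (u, v) = (1/2, -4*pi/5):
  L = 0, M = 0, N = 5*sqrt(26)/52.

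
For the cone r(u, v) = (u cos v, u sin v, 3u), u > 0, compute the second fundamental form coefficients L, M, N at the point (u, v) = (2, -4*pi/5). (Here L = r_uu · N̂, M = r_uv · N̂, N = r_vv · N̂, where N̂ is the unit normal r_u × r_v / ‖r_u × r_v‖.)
L = 0;  M = 0;  N = 3*sqrt(10)/5

Compute the unit normal N̂(u, v) = (-3*sqrt(10)*u*cos(v)/(10*Abs(u)), -3*sqrt(10)*u*sin(v)/(10*Abs(u)), sqrt(10)*u/(10*Abs(u))), and the second partials r_uu, r_uv, r_vv. Take dot products:
  L(u, v) = r_uu · N̂ = 0,
  M(u, v) = r_uv · N̂ = 0,
  N(u, v) = r_vv · N̂ = 3*sqrt(10)*u^2/(10*Abs(u)).
Evaluating at (u, v) = (2, -4*pi/5):
  L = 0, M = 0, N = 3*sqrt(10)/5.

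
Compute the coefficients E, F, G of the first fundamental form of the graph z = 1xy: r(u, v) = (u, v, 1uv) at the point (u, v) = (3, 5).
E = 26;  F = 15;  G = 10

Partials: r_u = (1, 0, v), r_v = (0, 1, u). As functions of (u, v):
  E = r_u · r_u = v^2 + 1,
  F = r_u · r_v = u*v,
  G = r_v · r_v = u^2 + 1.
Evaluating at (u, v) = (3, 5): E = 26, F = 15, G = 10.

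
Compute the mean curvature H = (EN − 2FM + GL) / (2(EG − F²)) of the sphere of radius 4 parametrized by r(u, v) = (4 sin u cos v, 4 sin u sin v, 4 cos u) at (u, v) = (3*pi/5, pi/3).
H = -1/4

With E = 16, F = 0, G = 16*sin(u)^2, L = -4*sin(u)/Abs(sin(u)), M = 0, N = -4*sin(u)^3/Abs(sin(u)), assemble
  H = (EN − 2FM + GL) / (2(EG − F²)) = -sin(u)/(4*Abs(sin(u))).
At (u, v) = (3*pi/5, pi/3): H = -1/4.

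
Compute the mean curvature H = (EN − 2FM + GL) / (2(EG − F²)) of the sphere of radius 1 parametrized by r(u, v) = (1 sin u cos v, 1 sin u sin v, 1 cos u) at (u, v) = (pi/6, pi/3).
H = -1

With E = 1, F = 0, G = sin(u)^2, L = -sin(u)/Abs(sin(u)), M = 0, N = -sin(u)^3/Abs(sin(u)), assemble
  H = (EN − 2FM + GL) / (2(EG − F²)) = -sin(u)/Abs(sin(u)).
At (u, v) = (pi/6, pi/3): H = -1.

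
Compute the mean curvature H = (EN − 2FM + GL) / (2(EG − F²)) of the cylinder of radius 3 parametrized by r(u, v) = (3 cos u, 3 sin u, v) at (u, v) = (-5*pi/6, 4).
H = -1/6

With E = 9, F = 0, G = 1, L = -3, M = 0, N = 0, assemble
  H = (EN − 2FM + GL) / (2(EG − F²)) = -1/6.
At (u, v) = (-5*pi/6, 4): H = -1/6.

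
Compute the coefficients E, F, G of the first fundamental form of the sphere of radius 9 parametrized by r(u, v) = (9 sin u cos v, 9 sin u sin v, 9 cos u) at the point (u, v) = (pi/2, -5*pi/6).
E = 81;  F = 0;  G = 81

Partials: r_u = (9*cos(u)*cos(v), 9*sin(v)*cos(u), -9*sin(u)), r_v = (-9*sin(u)*sin(v), 9*sin(u)*cos(v), 0). As functions of (u, v):
  E = r_u · r_u = 81,
  F = r_u · r_v = 0,
  G = r_v · r_v = 81*sin(u)^2.
Evaluating at (u, v) = (pi/2, -5*pi/6): E = 81, F = 0, G = 81.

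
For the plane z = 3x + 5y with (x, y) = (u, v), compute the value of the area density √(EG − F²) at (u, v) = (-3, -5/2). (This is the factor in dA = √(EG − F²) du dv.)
√(EG − F²)|_{(-3, -5/2)} = sqrt(35)

E = 10, F = 15, G = 26, so EG − F² = 35. Taking the positive square root: √(EG − F²) = sqrt(35). At (u, v) = (-3, -5/2): sqrt(35).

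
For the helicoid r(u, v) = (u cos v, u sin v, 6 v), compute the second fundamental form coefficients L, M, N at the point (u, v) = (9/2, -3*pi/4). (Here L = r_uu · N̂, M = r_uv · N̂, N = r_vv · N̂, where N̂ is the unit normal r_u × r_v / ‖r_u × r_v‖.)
L = 0;  M = -4/5;  N = 0

Compute the unit normal N̂(u, v) = (6*sin(v)/sqrt(u^2 + 36), -6*cos(v)/sqrt(u^2 + 36), u/sqrt(u^2 + 36)), and the second partials r_uu, r_uv, r_vv. Take dot products:
  L(u, v) = r_uu · N̂ = 0,
  M(u, v) = r_uv · N̂ = -6/sqrt(u^2 + 36),
  N(u, v) = r_vv · N̂ = 0.
Evaluating at (u, v) = (9/2, -3*pi/4):
  L = 0, M = -4/5, N = 0.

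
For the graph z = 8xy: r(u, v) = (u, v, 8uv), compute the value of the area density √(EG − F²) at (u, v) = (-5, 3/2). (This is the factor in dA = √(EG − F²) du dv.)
√(EG − F²)|_{(-5, 3/2)} = sqrt(1745)

E = 64*v^2 + 1, F = 64*u*v, G = 64*u^2 + 1, so EG − F² = 64*u^2 + 64*v^2 + 1. Taking the positive square root: √(EG − F²) = sqrt(64*u^2 + 64*v^2 + 1). At (u, v) = (-5, 3/2): sqrt(1745).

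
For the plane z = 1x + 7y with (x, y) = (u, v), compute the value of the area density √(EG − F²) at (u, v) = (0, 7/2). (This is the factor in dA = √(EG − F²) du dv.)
√(EG − F²)|_{(0, 7/2)} = sqrt(51)

E = 2, F = 7, G = 50, so EG − F² = 51. Taking the positive square root: √(EG − F²) = sqrt(51). At (u, v) = (0, 7/2): sqrt(51).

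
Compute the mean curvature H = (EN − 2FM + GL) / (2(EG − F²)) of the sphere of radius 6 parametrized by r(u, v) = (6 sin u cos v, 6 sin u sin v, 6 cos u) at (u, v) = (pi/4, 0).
H = -1/6

With E = 36, F = 0, G = 36*sin(u)^2, L = -6*sin(u)/Abs(sin(u)), M = 0, N = -6*sin(u)^3/Abs(sin(u)), assemble
  H = (EN − 2FM + GL) / (2(EG − F²)) = -sin(u)/(6*Abs(sin(u))).
At (u, v) = (pi/4, 0): H = -1/6.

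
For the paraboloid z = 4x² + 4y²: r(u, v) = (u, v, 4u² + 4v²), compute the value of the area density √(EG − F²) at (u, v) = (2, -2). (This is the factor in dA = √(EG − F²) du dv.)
√(EG − F²)|_{(2, -2)} = 3*sqrt(57)

E = 64*u^2 + 1, F = 64*u*v, G = 64*v^2 + 1, so EG − F² = 64*u^2 + 64*v^2 + 1. Taking the positive square root: √(EG − F²) = sqrt(64*u^2 + 64*v^2 + 1). At (u, v) = (2, -2): 3*sqrt(57).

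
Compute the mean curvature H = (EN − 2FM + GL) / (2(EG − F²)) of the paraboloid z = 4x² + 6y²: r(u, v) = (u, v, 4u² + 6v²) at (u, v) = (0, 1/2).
H = 154*sqrt(37)/1369

With E = 64*u^2 + 1, F = 96*u*v, G = 144*v^2 + 1, L = 8/sqrt(64*u^2 + 144*v^2 + 1), M = 0, N = 12/sqrt(64*u^2 + 144*v^2 + 1), assemble
  H = (EN − 2FM + GL) / (2(EG − F²)) = 2*(192*u^2 + 288*v^2 + 5)/(64*u^2 + 144*v^2 + 1)^(3/2).
At (u, v) = (0, 1/2): H = 154*sqrt(37)/1369.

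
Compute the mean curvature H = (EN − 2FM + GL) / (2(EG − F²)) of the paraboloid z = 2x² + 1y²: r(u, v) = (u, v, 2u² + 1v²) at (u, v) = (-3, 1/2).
H = 149*sqrt(146)/21316

With E = 16*u^2 + 1, F = 8*u*v, G = 4*v^2 + 1, L = 4/sqrt(16*u^2 + 4*v^2 + 1), M = 0, N = 2/sqrt(16*u^2 + 4*v^2 + 1), assemble
  H = (EN − 2FM + GL) / (2(EG − F²)) = (16*u^2 + 8*v^2 + 3)/(16*u^2 + 4*v^2 + 1)^(3/2).
At (u, v) = (-3, 1/2): H = 149*sqrt(146)/21316.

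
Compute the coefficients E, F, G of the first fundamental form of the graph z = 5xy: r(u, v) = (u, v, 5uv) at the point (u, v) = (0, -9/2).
E = 2029/4;  F = 0;  G = 1

Partials: r_u = (1, 0, 5*v), r_v = (0, 1, 5*u). As functions of (u, v):
  E = r_u · r_u = 25*v^2 + 1,
  F = r_u · r_v = 25*u*v,
  G = r_v · r_v = 25*u^2 + 1.
Evaluating at (u, v) = (0, -9/2): E = 2029/4, F = 0, G = 1.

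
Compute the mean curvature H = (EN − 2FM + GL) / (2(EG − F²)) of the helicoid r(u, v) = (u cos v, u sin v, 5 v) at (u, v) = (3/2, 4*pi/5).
H = 0

With E = 1, F = 0, G = u^2 + 25, L = 0, M = -5/sqrt(u^2 + 25), N = 0, assemble
  H = (EN − 2FM + GL) / (2(EG − F²)) = 0.
At (u, v) = (3/2, 4*pi/5): H = 0.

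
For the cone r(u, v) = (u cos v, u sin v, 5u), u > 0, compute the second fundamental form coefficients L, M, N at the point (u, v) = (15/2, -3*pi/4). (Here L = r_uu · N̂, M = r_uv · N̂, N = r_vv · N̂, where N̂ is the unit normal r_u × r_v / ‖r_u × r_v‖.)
L = 0;  M = 0;  N = 75*sqrt(26)/52

Compute the unit normal N̂(u, v) = (-5*sqrt(26)*u*cos(v)/(26*Abs(u)), -5*sqrt(26)*u*sin(v)/(26*Abs(u)), sqrt(26)*u/(26*Abs(u))), and the second partials r_uu, r_uv, r_vv. Take dot products:
  L(u, v) = r_uu · N̂ = 0,
  M(u, v) = r_uv · N̂ = 0,
  N(u, v) = r_vv · N̂ = 5*sqrt(26)*u^2/(26*Abs(u)).
Evaluating at (u, v) = (15/2, -3*pi/4):
  L = 0, M = 0, N = 75*sqrt(26)/52.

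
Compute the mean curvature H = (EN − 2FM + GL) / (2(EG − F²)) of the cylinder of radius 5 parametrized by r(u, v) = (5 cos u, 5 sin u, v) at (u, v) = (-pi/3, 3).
H = -1/10

With E = 25, F = 0, G = 1, L = -5, M = 0, N = 0, assemble
  H = (EN − 2FM + GL) / (2(EG − F²)) = -1/10.
At (u, v) = (-pi/3, 3): H = -1/10.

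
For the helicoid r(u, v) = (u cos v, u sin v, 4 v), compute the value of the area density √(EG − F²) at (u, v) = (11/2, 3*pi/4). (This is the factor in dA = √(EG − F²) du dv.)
√(EG − F²)|_{(11/2, 3*pi/4)} = sqrt(185)/2

E = 1, F = 0, G = u^2 + 16, so EG − F² = u^2 + 16. Taking the positive square root: √(EG − F²) = sqrt(u^2 + 16). At (u, v) = (11/2, 3*pi/4): sqrt(185)/2.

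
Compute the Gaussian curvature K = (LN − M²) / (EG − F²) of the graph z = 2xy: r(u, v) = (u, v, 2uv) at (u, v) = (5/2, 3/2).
K = -4/1225

Coefficients of the first fundamental form: E = 4*v^2 + 1, F = 4*u*v, G = 4*u^2 + 1.
Coefficients of the second fundamental form: L = 0, M = 2/sqrt(4*u^2 + 4*v^2 + 1), N = 0.
Assemble K = (LN − M²)/(EG − F²) = -4/(16*u^4 + 32*u^2*v^2 + 8*u^2 + 16*v^4 + 8*v^2 + 1). At (u, v) = (5/2, 3/2): K = -4/1225.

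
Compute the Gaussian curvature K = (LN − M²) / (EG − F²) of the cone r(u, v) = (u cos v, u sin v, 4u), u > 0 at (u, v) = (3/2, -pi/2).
K = 0

Coefficients of the first fundamental form: E = 17, F = 0, G = u^2.
Coefficients of the second fundamental form: L = 0, M = 0, N = 4*sqrt(17)*u^2/(17*Abs(u)).
Assemble K = (LN − M²)/(EG − F²) = 0. At (u, v) = (3/2, -pi/2): K = 0.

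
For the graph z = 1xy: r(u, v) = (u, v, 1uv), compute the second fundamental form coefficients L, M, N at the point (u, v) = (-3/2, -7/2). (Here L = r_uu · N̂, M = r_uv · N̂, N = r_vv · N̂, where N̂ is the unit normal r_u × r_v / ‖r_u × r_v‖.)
L = 0;  M = sqrt(62)/31;  N = 0

Compute the unit normal N̂(u, v) = (-v/sqrt(u^2 + v^2 + 1), -u/sqrt(u^2 + v^2 + 1), 1/sqrt(u^2 + v^2 + 1)), and the second partials r_uu, r_uv, r_vv. Take dot products:
  L(u, v) = r_uu · N̂ = 0,
  M(u, v) = r_uv · N̂ = 1/sqrt(u^2 + v^2 + 1),
  N(u, v) = r_vv · N̂ = 0.
Evaluating at (u, v) = (-3/2, -7/2):
  L = 0, M = sqrt(62)/31, N = 0.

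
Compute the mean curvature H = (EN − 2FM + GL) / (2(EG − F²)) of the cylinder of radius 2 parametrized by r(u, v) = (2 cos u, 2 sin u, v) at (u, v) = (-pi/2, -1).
H = -1/4

With E = 4, F = 0, G = 1, L = -2, M = 0, N = 0, assemble
  H = (EN − 2FM + GL) / (2(EG − F²)) = -1/4.
At (u, v) = (-pi/2, -1): H = -1/4.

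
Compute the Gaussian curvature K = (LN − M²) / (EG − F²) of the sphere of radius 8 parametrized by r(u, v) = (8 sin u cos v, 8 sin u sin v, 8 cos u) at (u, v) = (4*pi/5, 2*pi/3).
K = 1/64

Coefficients of the first fundamental form: E = 64, F = 0, G = 64*sin(u)^2.
Coefficients of the second fundamental form: L = -8*sin(u)/Abs(sin(u)), M = 0, N = -8*sin(u)^3/Abs(sin(u)).
Assemble K = (LN − M²)/(EG − F²) = 1/64. At (u, v) = (4*pi/5, 2*pi/3): K = 1/64.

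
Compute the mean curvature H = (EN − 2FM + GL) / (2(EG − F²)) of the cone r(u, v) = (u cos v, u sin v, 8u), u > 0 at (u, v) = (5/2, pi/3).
H = 8*sqrt(65)/325

With E = 65, F = 0, G = u^2, L = 0, M = 0, N = 8*sqrt(65)*u^2/(65*Abs(u)), assemble
  H = (EN − 2FM + GL) / (2(EG − F²)) = 4*sqrt(65)/(65*Abs(u)).
At (u, v) = (5/2, pi/3): H = 8*sqrt(65)/325.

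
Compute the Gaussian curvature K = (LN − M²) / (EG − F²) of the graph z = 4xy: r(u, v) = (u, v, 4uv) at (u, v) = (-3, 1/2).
K = -16/22201

Coefficients of the first fundamental form: E = 16*v^2 + 1, F = 16*u*v, G = 16*u^2 + 1.
Coefficients of the second fundamental form: L = 0, M = 4/sqrt(16*u^2 + 16*v^2 + 1), N = 0.
Assemble K = (LN − M²)/(EG − F²) = -16/(256*u^4 + 512*u^2*v^2 + 32*u^2 + 256*v^4 + 32*v^2 + 1). At (u, v) = (-3, 1/2): K = -16/22201.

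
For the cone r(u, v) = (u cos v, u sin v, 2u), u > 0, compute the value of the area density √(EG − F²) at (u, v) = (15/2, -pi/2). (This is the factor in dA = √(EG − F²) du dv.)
√(EG − F²)|_{(15/2, -pi/2)} = 15*sqrt(5)/2

E = 5, F = 0, G = u^2, so EG − F² = 5*u^2. Taking the positive square root: √(EG − F²) = sqrt(5)*Abs(u). At (u, v) = (15/2, -pi/2): 15*sqrt(5)/2.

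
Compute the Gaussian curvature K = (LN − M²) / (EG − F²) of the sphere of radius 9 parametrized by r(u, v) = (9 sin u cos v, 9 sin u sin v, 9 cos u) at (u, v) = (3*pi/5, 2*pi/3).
K = 1/81

Coefficients of the first fundamental form: E = 81, F = 0, G = 81*sin(u)^2.
Coefficients of the second fundamental form: L = -9*sin(u)/Abs(sin(u)), M = 0, N = -9*sin(u)^3/Abs(sin(u)).
Assemble K = (LN − M²)/(EG − F²) = 1/81. At (u, v) = (3*pi/5, 2*pi/3): K = 1/81.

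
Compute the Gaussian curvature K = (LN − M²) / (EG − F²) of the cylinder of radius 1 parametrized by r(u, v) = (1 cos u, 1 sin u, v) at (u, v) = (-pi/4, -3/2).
K = 0

Coefficients of the first fundamental form: E = 1, F = 0, G = 1.
Coefficients of the second fundamental form: L = -1, M = 0, N = 0.
Assemble K = (LN − M²)/(EG − F²) = 0. At (u, v) = (-pi/4, -3/2): K = 0.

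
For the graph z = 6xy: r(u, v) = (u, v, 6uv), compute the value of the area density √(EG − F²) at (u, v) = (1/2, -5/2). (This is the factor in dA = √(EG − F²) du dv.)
√(EG − F²)|_{(1/2, -5/2)} = sqrt(235)

E = 36*v^2 + 1, F = 36*u*v, G = 36*u^2 + 1, so EG − F² = 36*u^2 + 36*v^2 + 1. Taking the positive square root: √(EG − F²) = sqrt(36*u^2 + 36*v^2 + 1). At (u, v) = (1/2, -5/2): sqrt(235).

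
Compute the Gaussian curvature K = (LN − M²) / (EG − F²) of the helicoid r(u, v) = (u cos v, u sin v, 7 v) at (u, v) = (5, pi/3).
K = -49/5476

Coefficients of the first fundamental form: E = 1, F = 0, G = u^2 + 49.
Coefficients of the second fundamental form: L = 0, M = -7/sqrt(u^2 + 49), N = 0.
Assemble K = (LN − M²)/(EG − F²) = -49/(u^2 + 49)^2. At (u, v) = (5, pi/3): K = -49/5476.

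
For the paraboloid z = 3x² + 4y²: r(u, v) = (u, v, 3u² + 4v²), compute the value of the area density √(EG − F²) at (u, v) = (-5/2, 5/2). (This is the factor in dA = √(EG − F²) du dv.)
√(EG − F²)|_{(-5/2, 5/2)} = sqrt(626)

E = 36*u^2 + 1, F = 48*u*v, G = 64*v^2 + 1, so EG − F² = 36*u^2 + 64*v^2 + 1. Taking the positive square root: √(EG − F²) = sqrt(36*u^2 + 64*v^2 + 1). At (u, v) = (-5/2, 5/2): sqrt(626).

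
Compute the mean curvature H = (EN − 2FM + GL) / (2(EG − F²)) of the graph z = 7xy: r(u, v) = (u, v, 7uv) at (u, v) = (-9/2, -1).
H = -12348*sqrt(4169)/17380561

With E = 49*v^2 + 1, F = 49*u*v, G = 49*u^2 + 1, L = 0, M = 7/sqrt(49*u^2 + 49*v^2 + 1), N = 0, assemble
  H = (EN − 2FM + GL) / (2(EG − F²)) = -343*u*v/(49*u^2 + 49*v^2 + 1)^(3/2).
At (u, v) = (-9/2, -1): H = -12348*sqrt(4169)/17380561.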